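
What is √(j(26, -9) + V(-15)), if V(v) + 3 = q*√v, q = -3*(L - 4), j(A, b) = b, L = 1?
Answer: √(-12 + 9*I*√15) ≈ 3.5259 + 4.9429*I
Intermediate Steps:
q = 9 (q = -3*(1 - 4) = -3*(-3) = 9)
V(v) = -3 + 9*√v
√(j(26, -9) + V(-15)) = √(-9 + (-3 + 9*√(-15))) = √(-9 + (-3 + 9*(I*√15))) = √(-9 + (-3 + 9*I*√15)) = √(-12 + 9*I*√15)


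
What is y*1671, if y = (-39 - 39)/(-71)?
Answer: 130338/71 ≈ 1835.7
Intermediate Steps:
y = 78/71 (y = -78*(-1/71) = 78/71 ≈ 1.0986)
y*1671 = (78/71)*1671 = 130338/71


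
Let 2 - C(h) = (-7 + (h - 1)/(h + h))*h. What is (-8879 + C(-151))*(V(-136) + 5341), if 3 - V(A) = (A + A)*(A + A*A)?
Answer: -49282744512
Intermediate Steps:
V(A) = 3 - 2*A*(A + A²) (V(A) = 3 - (A + A)*(A + A*A) = 3 - 2*A*(A + A²))
C(h) = 2 - h*(-7 + (-1 + h)/(2*h)) (C(h) = 2 - (-7 + (h - 1)/(h + h))*h = 2 - (-7 + (-1 + h)/((2*h)))*h = 2 - (-7 + (-1 + h)*(1/(2*h)))*h = 2 - (-7 + (-1 + h)/(2*h))*h = 2 - h*(-7 + (-1 + h)/(2*h)))
(-8879 + C(-151))*(V(-136) + 5341) = (-8879 + (5/2 + (13/2)*(-151)))*((3 - 2*(-136)² - 2*(-136)³) + 5341) = (-8879 + (5/2 - 1963/2))*((3 - 2*18496 - 2*(-2515456)) + 5341) = (-8879 - 979)*((3 - 36992 + 5030912) + 5341) = -9858*(4993923 + 5341) = -9858*4999264 = -49282744512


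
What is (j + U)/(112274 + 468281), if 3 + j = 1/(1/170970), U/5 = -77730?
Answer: -3249/8665 ≈ -0.37496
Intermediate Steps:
U = -388650 (U = 5*(-77730) = -388650)
j = 170967 (j = -3 + 1/(1/170970) = -3 + 170970 = 170967)
(j + U)/(112274 + 468281) = (170967 - 388650)/(112274 + 468281) = -217683/580555 = -217683*1/580555 = -3249/8665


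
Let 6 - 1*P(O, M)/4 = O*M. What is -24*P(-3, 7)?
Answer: -2592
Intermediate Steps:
P(O, M) = 24 - 4*M*O (P(O, M) = 24 - 4*O*M = 24 - 4*M*O)
-24*P(-3, 7) = -24*(24 - 4*7*(-3)) = -24*(24 + 84) = -24*108 = -2592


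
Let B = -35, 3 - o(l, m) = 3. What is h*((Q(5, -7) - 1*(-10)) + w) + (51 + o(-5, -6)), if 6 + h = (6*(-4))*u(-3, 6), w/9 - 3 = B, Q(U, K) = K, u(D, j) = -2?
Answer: -11919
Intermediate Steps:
o(l, m) = 0 (o(l, m) = 3 - 1*3 = 3 - 3 = 0)
w = -288 (w = 27 + 9*(-35) = 27 - 315 = -288)
h = 42 (h = -6 + (6*(-4))*(-2) = -6 - 24*(-2) = -6 + 48 = 42)
h*((Q(5, -7) - 1*(-10)) + w) + (51 + o(-5, -6)) = 42*((-7 - 1*(-10)) - 288) + (51 + 0) = 42*((-7 + 10) - 288) + 51 = 42*(3 - 288) + 51 = 42*(-285) + 51 = -11970 + 51 = -11919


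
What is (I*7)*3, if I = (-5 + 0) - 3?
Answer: -168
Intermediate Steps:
I = -8 (I = -5 - 3 = -8)
(I*7)*3 = -8*7*3 = -56*3 = -168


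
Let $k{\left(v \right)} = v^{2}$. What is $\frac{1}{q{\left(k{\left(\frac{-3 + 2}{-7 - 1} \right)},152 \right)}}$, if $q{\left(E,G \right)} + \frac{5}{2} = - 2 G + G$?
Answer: $- \frac{2}{309} \approx -0.0064725$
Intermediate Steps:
$q{\left(E,G \right)} = - \frac{5}{2} - G$ ($q{\left(E,G \right)} = - \frac{5}{2} + \left(- 2 G + G\right) = - \frac{5}{2} - G$)
$\frac{1}{q{\left(k{\left(\frac{-3 + 2}{-7 - 1} \right)},152 \right)}} = \frac{1}{- \frac{5}{2} - 152} = \frac{1}{- \frac{309}{2}} = - \frac{2}{309}$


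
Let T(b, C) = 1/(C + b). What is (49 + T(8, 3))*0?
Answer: 0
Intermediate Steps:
(49 + T(8, 3))*0 = (49 + 1/(3 + 8))*0 = (49 + 1/11)*0 = (540/11)*0 = 0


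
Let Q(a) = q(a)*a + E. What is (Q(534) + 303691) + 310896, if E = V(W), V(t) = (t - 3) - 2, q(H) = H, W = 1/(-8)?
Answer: 7197903/8 ≈ 8.9974e+5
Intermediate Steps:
W = -1/8 ≈ -0.12500
V(t) = -5 + t (V(t) = (-3 + t) - 2 = -5 + t)
E = -41/8 (E = -5 - 1/8 = -41/8 ≈ -5.1250)
Q(a) = -41/8 + a**2 (Q(a) = a*a - 41/8 = a**2 - 41/8 = -41/8 + a**2)
(Q(534) + 303691) + 310896 = ((-41/8 + 534**2) + 303691) + 310896 = ((-41/8 + 285156) + 303691) + 310896 = (2281207/8 + 303691) + 310896 = 4710735/8 + 310896 = 7197903/8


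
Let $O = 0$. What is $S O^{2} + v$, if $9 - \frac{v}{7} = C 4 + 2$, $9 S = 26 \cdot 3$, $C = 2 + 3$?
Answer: $-91$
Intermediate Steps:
$C = 5$
$S = \frac{26}{3}$ ($S = \frac{26 \cdot 3}{9} = \frac{1}{9} \cdot 78 = \frac{26}{3} \approx 8.6667$)
$v = -91$ ($v = 63 - 7 \left(5 \cdot 4 + 2\right) = 63 - 7 \left(20 + 2\right) = 63 - 154 = -91$)
$S O^{2} + v = \frac{26 \cdot 0^{2}}{3} - 91 = \frac{26}{3} \cdot 0 - 91 = 0 - 91 = -91$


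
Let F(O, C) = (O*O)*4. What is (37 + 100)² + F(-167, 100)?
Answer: 130325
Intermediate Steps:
F(O, C) = 4*O² (F(O, C) = O²*4 = 4*O²)
(37 + 100)² + F(-167, 100) = (37 + 100)² + 4*(-167)² = 137² + 4*27889 = 18769 + 111556 = 130325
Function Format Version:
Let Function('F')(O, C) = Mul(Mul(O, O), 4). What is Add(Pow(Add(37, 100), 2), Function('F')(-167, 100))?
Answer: 130325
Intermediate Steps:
Function('F')(O, C) = Mul(4, Pow(O, 2)) (Function('F')(O, C) = Mul(Pow(O, 2), 4) = Mul(4, Pow(O, 2)))
Add(Pow(Add(37, 100), 2), Function('F')(-167, 100)) = Add(Pow(Add(37, 100), 2), Mul(4, Pow(-167, 2))) = Add(Pow(137, 2), Mul(4, 27889)) = Add(18769, 111556) = 130325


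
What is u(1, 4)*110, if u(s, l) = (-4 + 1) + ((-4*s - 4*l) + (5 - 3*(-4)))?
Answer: -660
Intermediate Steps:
u(s, l) = 14 - 4*l - 4*s (u(s, l) = -3 + ((-4*l - 4*s) + (5 + 12)) = -3 + ((-4*l - 4*s) + 17) = -3 + (17 - 4*l - 4*s) = 14 - 4*l - 4*s)
u(1, 4)*110 = (14 - 4*4 - 4*1)*110 = (14 - 16 - 4)*110 = -6*110 = -660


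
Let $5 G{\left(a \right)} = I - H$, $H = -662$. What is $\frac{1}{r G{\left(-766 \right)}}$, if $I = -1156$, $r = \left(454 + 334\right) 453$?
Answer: $- \frac{5}{176340216} \approx -2.8354 \cdot 10^{-8}$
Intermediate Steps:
$r = 356964$ ($r = 788 \cdot 453 = 356964$)
$G{\left(a \right)} = - \frac{494}{5}$ ($G{\left(a \right)} = \frac{-1156 - -662}{5} = \frac{-1156 + 662}{5} = \frac{1}{5} \left(-494\right) = - \frac{494}{5}$)
$\frac{1}{r G{\left(-766 \right)}} = \frac{1}{356964 \left(- \frac{494}{5}\right)} = \frac{1}{356964} \left(- \frac{5}{494}\right) = - \frac{5}{176340216}$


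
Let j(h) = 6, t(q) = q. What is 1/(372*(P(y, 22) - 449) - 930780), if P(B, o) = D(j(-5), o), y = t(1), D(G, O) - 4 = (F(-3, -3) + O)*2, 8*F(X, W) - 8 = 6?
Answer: -1/1078650 ≈ -9.2708e-7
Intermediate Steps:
F(X, W) = 7/4 (F(X, W) = 1 + (1/8)*6 = 1 + 3/4 = 7/4)
D(G, O) = 15/2 + 2*O (D(G, O) = 4 + (7/4 + O)*2 = 4 + (7/2 + 2*O) = 15/2 + 2*O)
y = 1
P(B, o) = 15/2 + 2*o
1/(372*(P(y, 22) - 449) - 930780) = 1/(372*((15/2 + 2*22) - 449) - 930780) = 1/(372*((15/2 + 44) - 449) - 930780) = 1/(372*(103/2 - 449) - 930780) = 1/(372*(-795/2) - 930780) = 1/(-147870 - 930780) = 1/(-1078650) = -1/1078650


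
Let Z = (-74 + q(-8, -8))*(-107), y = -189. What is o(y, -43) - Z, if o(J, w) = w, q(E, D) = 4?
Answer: -7533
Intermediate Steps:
Z = 7490 (Z = (-74 + 4)*(-107) = -70*(-107) = 7490)
o(y, -43) - Z = -43 - 1*7490 = -43 - 7490 = -7533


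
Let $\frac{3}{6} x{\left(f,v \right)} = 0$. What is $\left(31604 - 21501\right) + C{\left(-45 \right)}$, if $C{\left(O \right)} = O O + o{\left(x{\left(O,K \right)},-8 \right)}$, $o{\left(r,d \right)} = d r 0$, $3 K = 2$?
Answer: $12128$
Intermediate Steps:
$K = \frac{2}{3}$ ($K = \frac{1}{3} \cdot 2 = \frac{2}{3} \approx 0.66667$)
$x{\left(f,v \right)} = 0$ ($x{\left(f,v \right)} = 2 \cdot 0 = 0$)
$o{\left(r,d \right)} = 0$
$C{\left(O \right)} = O^{2}$ ($C{\left(O \right)} = O O + 0 = O^{2} + 0 = O^{2}$)
$\left(31604 - 21501\right) + C{\left(-45 \right)} = \left(31604 - 21501\right) + \left(-45\right)^{2} = 10103 + 2025 = 12128$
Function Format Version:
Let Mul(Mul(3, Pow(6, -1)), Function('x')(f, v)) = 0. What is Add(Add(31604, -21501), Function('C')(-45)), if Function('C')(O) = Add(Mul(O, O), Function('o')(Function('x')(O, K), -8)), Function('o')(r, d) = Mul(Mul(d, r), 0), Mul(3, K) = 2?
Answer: 12128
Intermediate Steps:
K = Rational(2, 3) (K = Mul(Rational(1, 3), 2) = Rational(2, 3) ≈ 0.66667)
Function('x')(f, v) = 0 (Function('x')(f, v) = Mul(2, 0) = 0)
Function('o')(r, d) = 0
Function('C')(O) = Pow(O, 2) (Function('C')(O) = Add(Mul(O, O), 0) = Add(Pow(O, 2), 0) = Pow(O, 2))
Add(Add(31604, -21501), Function('C')(-45)) = Add(Add(31604, -21501), Pow(-45, 2)) = Add(10103, 2025) = 12128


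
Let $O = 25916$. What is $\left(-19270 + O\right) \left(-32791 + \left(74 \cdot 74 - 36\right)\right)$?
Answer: $-181774746$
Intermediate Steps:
$\left(-19270 + O\right) \left(-32791 + \left(74 \cdot 74 - 36\right)\right) = \left(-19270 + 25916\right) \left(-32791 + \left(74 \cdot 74 - 36\right)\right) = 6646 \left(-32791 + \left(5476 - 36\right)\right) = 6646 \left(-32791 + 5440\right) = 6646 \left(-27351\right) = -181774746$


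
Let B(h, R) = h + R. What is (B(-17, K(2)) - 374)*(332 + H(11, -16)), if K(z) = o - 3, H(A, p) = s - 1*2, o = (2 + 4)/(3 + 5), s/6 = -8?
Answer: -221793/2 ≈ -1.1090e+5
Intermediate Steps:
s = -48 (s = 6*(-8) = -48)
o = ¾ (o = 6/8 = 6*(⅛) = ¾ ≈ 0.75000)
H(A, p) = -50 (H(A, p) = -48 - 1*2 = -48 - 2 = -50)
K(z) = -9/4 (K(z) = ¾ - 3 = -9/4)
B(h, R) = R + h
(B(-17, K(2)) - 374)*(332 + H(11, -16)) = ((-9/4 - 17) - 374)*(332 - 50) = (-77/4 - 374)*282 = -1573/4*282 = -221793/2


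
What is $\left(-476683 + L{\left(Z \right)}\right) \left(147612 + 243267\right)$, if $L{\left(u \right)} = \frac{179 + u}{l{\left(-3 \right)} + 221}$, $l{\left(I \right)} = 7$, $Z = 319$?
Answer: $- \frac{7080331782609}{38} \approx -1.8632 \cdot 10^{11}$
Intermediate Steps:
$L{\left(u \right)} = \frac{179}{228} + \frac{u}{228}$ ($L{\left(u \right)} = \frac{179 + u}{7 + 221} = \frac{179 + u}{228} = \left(179 + u\right) \frac{1}{228} = \frac{179}{228} + \frac{u}{228}$)
$\left(-476683 + L{\left(Z \right)}\right) \left(147612 + 243267\right) = \left(-476683 + \left(\frac{179}{228} + \frac{1}{228} \cdot 319\right)\right) \left(147612 + 243267\right) = \left(-476683 + \left(\frac{179}{228} + \frac{319}{228}\right)\right) 390879 = \left(-476683 + \frac{83}{38}\right) 390879 = \left(- \frac{18113871}{38}\right) 390879 = - \frac{7080331782609}{38}$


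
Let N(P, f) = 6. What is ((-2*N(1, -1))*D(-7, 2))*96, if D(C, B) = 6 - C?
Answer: -14976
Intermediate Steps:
((-2*N(1, -1))*D(-7, 2))*96 = ((-2*6)*(6 - 1*(-7)))*96 = -12*(6 + 7)*96 = -12*13*96 = -156*96 = -14976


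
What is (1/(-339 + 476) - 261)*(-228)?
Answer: 8152368/137 ≈ 59506.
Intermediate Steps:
(1/(-339 + 476) - 261)*(-228) = (1/137 - 261)*(-228) = -35756/137*(-228) = 8152368/137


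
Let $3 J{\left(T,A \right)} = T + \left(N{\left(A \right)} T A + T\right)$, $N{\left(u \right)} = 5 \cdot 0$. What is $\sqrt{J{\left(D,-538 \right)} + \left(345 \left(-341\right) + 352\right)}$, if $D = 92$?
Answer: $\frac{i \sqrt{1055085}}{3} \approx 342.39 i$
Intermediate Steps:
$N{\left(u \right)} = 0$
$J{\left(T,A \right)} = \frac{2 T}{3}$ ($J{\left(T,A \right)} = \frac{T + \left(0 T A + T\right)}{3} = \frac{T + \left(0 A + T\right)}{3} = \frac{T + \left(0 + T\right)}{3} = \frac{T + T}{3} = \frac{2 T}{3}$)
$\sqrt{J{\left(D,-538 \right)} + \left(345 \left(-341\right) + 352\right)} = \sqrt{\frac{2}{3} \cdot 92 + \left(345 \left(-341\right) + 352\right)} = \sqrt{\frac{184}{3} + \left(-117645 + 352\right)} = \sqrt{\frac{184}{3} - 117293} = \sqrt{- \frac{351695}{3}} = \frac{i \sqrt{1055085}}{3}$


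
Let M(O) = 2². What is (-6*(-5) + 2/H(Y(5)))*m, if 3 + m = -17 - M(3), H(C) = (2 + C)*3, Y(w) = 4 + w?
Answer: -7936/11 ≈ -721.45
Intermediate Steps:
M(O) = 4
H(C) = 6 + 3*C
m = -24 (m = -3 + (-17 - 1*4) = -3 + (-17 - 4) = -3 - 21 = -24)
(-6*(-5) + 2/H(Y(5)))*m = (-6*(-5) + 2/(6 + 3*(4 + 5)))*(-24) = (30 + 2/(6 + 3*9))*(-24) = (30 + 2/(6 + 27))*(-24) = (30 + 2/33)*(-24) = (992/33)*(-24) = -7936/11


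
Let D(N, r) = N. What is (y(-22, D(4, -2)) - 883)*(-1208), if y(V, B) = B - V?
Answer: 1035256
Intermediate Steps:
(y(-22, D(4, -2)) - 883)*(-1208) = ((4 - 1*(-22)) - 883)*(-1208) = ((4 + 22) - 883)*(-1208) = (26 - 883)*(-1208) = -857*(-1208) = 1035256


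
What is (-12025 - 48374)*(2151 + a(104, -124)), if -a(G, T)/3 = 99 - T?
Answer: -89511318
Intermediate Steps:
a(G, T) = -297 + 3*T (a(G, T) = -3*(99 - T) = -297 + 3*T)
(-12025 - 48374)*(2151 + a(104, -124)) = (-12025 - 48374)*(2151 + (-297 + 3*(-124))) = -60399*(2151 + (-297 - 372)) = -60399*(2151 - 669) = -60399*1482 = -89511318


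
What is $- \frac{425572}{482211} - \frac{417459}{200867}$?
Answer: $- \frac{286786692773}{96860276937} \approx -2.9608$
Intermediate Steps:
$- \frac{425572}{482211} - \frac{417459}{200867} = - \frac{286786692773}{96860276937}$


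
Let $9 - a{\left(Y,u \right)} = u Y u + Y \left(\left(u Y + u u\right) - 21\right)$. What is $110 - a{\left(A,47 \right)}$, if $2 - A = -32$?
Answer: $203931$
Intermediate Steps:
$A = 34$ ($A = 2 - -32 = 2 + 32 = 34$)
$a{\left(Y,u \right)} = 9 - Y u^{2} - Y \left(-21 + u^{2} + Y u\right)$ ($a{\left(Y,u \right)} = 9 - \left(u Y u + Y \left(\left(u Y + u u\right) - 21\right)\right) = 9 - \left(Y u u + Y \left(\left(Y u + u^{2}\right) - 21\right)\right) = 9 - \left(Y u^{2} + Y \left(\left(u^{2} + Y u\right) - 21\right)\right) = 9 - \left(Y u^{2} + Y \left(-21 + u^{2} + Y u\right)\right) = 9 - Y u^{2} - Y \left(-21 + u^{2} + Y u\right)$)
$110 - a{\left(A,47 \right)} = 110 - \left(9 + 21 \cdot 34 - 47 \cdot 34^{2} - 68 \cdot 47^{2}\right) = 110 - \left(9 + 714 - 47 \cdot 1156 - 68 \cdot 2209\right) = 110 - \left(9 + 714 - 54332 - 150212\right) = 110 - -203821 = 110 + 203821 = 203931$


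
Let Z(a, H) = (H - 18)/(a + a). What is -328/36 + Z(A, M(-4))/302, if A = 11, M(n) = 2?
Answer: -136238/14949 ≈ -9.1135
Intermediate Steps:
Z(a, H) = (-18 + H)/(2*a) (Z(a, H) = (-18 + H)/((2*a)) = (-18 + H)*(1/(2*a)) = (-18 + H)/(2*a))
-328/36 + Z(A, M(-4))/302 = -328/36 + ((½)*(-18 + 2)/11)/302 = -328*1/36 + ((½)*(1/11)*(-16))*(1/302) = -82/9 - 8/11*1/302 = -82/9 - 4/1661 = -136238/14949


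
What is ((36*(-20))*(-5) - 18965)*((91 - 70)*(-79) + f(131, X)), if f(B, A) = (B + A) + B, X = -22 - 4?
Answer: 21864395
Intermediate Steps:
X = -26
f(B, A) = A + 2*B (f(B, A) = (A + B) + B = A + 2*B)
((36*(-20))*(-5) - 18965)*((91 - 70)*(-79) + f(131, X)) = ((36*(-20))*(-5) - 18965)*((91 - 70)*(-79) + (-26 + 2*131)) = (-720*(-5) - 18965)*(21*(-79) + (-26 + 262)) = (3600 - 18965)*(-1659 + 236) = -15365*(-1423) = 21864395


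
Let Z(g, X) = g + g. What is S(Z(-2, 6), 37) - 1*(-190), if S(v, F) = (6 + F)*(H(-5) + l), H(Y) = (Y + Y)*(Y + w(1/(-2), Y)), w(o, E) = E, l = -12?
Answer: 3974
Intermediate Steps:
H(Y) = 4*Y**2 (H(Y) = (Y + Y)*(Y + Y) = (2*Y)*(2*Y) = 4*Y**2)
Z(g, X) = 2*g
S(v, F) = 528 + 88*F (S(v, F) = (6 + F)*(4*(-5)**2 - 12) = (6 + F)*(4*25 - 12) = (6 + F)*(100 - 12) = (6 + F)*88 = 528 + 88*F)
S(Z(-2, 6), 37) - 1*(-190) = (528 + 88*37) - 1*(-190) = (528 + 3256) + 190 = 3784 + 190 = 3974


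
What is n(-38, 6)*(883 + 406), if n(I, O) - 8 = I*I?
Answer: 1871628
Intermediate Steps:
n(I, O) = 8 + I² (n(I, O) = 8 + I*I = 8 + I²)
n(-38, 6)*(883 + 406) = (8 + (-38)²)*(883 + 406) = (8 + 1444)*1289 = 1452*1289 = 1871628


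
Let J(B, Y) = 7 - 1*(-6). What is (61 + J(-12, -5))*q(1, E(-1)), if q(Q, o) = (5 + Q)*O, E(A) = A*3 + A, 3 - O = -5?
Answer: 3552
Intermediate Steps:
O = 8 (O = 3 - 1*(-5) = 3 + 5 = 8)
J(B, Y) = 13 (J(B, Y) = 7 + 6 = 13)
E(A) = 4*A (E(A) = 3*A + A = 4*A)
q(Q, o) = 40 + 8*Q (q(Q, o) = (5 + Q)*8 = 40 + 8*Q)
(61 + J(-12, -5))*q(1, E(-1)) = (61 + 13)*(40 + 8*1) = 74*(40 + 8) = 74*48 = 3552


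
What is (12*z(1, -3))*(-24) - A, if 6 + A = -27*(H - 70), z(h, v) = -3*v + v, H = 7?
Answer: -3423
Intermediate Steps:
z(h, v) = -2*v
A = 1695 (A = -6 - 27*(7 - 70) = -6 - 27*(-63) = -6 + 1701 = 1695)
(12*z(1, -3))*(-24) - A = (12*(-2*(-3)))*(-24) - 1*1695 = (12*6)*(-24) - 1695 = 72*(-24) - 1695 = -1728 - 1695 = -3423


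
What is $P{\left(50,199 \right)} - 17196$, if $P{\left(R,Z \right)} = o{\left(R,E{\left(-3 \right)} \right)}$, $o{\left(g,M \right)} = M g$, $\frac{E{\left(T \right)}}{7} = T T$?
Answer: $-14046$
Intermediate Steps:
$E{\left(T \right)} = 7 T^{2}$ ($E{\left(T \right)} = 7 T T = 7 T^{2}$)
$P{\left(R,Z \right)} = 63 R$ ($P{\left(R,Z \right)} = 7 \left(-3\right)^{2} R = 7 \cdot 9 R = 63 R$)
$P{\left(50,199 \right)} - 17196 = 63 \cdot 50 - 17196 = 3150 - 17196 = -14046$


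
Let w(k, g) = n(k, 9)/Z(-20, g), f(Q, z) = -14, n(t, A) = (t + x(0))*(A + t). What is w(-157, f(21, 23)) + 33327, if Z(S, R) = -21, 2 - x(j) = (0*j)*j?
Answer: 676927/21 ≈ 32235.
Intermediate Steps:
x(j) = 2 (x(j) = 2 - 0*j*j = 2 - 0*j = 2 - 1*0 = 2 + 0 = 2)
n(t, A) = (2 + t)*(A + t) (n(t, A) = (t + 2)*(A + t) = (2 + t)*(A + t))
w(k, g) = -6/7 - 11*k/21 - k²/21 (w(k, g) = (k² + 2*9 + 2*k + 9*k)/(-21) = (k² + 18 + 2*k + 9*k)*(-1/21) = (18 + k² + 11*k)*(-1/21) = -6/7 - 11*k/21 - k²/21)
w(-157, f(21, 23)) + 33327 = (-6/7 - 11/21*(-157) - 1/21*(-157)²) + 33327 = (-6/7 + 1727/21 - 1/21*24649) + 33327 = (-6/7 + 1727/21 - 24649/21) + 33327 = -22940/21 + 33327 = 676927/21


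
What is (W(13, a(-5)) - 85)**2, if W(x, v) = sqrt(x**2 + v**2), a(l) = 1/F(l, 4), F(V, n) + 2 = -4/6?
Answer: 473225/64 - 425*sqrt(433)/4 ≈ 5183.2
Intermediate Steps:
F(V, n) = -8/3 (F(V, n) = -2 - 4/6 = -2 - 4*1/6 = -2 - 2/3 = -8/3)
a(l) = -3/8 (a(l) = 1/(-8/3) = -3/8)
W(x, v) = sqrt(v**2 + x**2)
(W(13, a(-5)) - 85)**2 = (sqrt((-3/8)**2 + 13**2) - 85)**2 = (sqrt(9/64 + 169) - 85)**2 = (sqrt(10825/64) - 85)**2 = (5*sqrt(433)/8 - 85)**2 = (-85 + 5*sqrt(433)/8)**2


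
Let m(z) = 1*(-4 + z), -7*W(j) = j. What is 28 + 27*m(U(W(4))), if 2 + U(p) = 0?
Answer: -134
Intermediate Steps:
W(j) = -j/7
U(p) = -2 (U(p) = -2 + 0 = -2)
m(z) = -4 + z
28 + 27*m(U(W(4))) = 28 + 27*(-4 - 2) = 28 + 27*(-6) = 28 - 162 = -134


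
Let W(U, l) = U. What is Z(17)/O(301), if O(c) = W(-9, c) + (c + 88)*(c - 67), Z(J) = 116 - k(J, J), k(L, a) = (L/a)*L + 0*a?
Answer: 11/10113 ≈ 0.0010877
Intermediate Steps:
k(L, a) = L**2/a (k(L, a) = L**2/a + 0 = L**2/a)
Z(J) = 116 - J (Z(J) = 116 - J**2/J = 116 - J)
O(c) = -9 + (-67 + c)*(88 + c) (O(c) = -9 + (c + 88)*(c - 67) = -9 + (88 + c)*(-67 + c) = -9 + (-67 + c)*(88 + c))
Z(17)/O(301) = (116 - 1*17)/(-5905 + 301**2 + 21*301) = (116 - 17)/(-5905 + 90601 + 6321) = 99/91017 = 99*(1/91017) = 11/10113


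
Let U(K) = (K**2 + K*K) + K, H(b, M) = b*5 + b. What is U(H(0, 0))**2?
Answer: 0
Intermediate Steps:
H(b, M) = 6*b (H(b, M) = 5*b + b = 6*b)
U(K) = K + 2*K**2 (U(K) = (K**2 + K**2) + K = 2*K**2 + K = K + 2*K**2)
U(H(0, 0))**2 = ((6*0)*(1 + 2*(6*0)))**2 = (0*(1 + 2*0))**2 = (0*(1 + 0))**2 = (0*1)**2 = 0**2 = 0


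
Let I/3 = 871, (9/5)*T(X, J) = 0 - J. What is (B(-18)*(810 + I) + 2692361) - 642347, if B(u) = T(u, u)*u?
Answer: 1433874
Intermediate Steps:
T(X, J) = -5*J/9 (T(X, J) = 5*(0 - J)/9 = 5*(-J)/9 = -5*J/9)
I = 2613 (I = 3*871 = 2613)
B(u) = -5*u**2/9 (B(u) = (-5*u/9)*u = -5*u**2/9)
(B(-18)*(810 + I) + 2692361) - 642347 = ((-5/9*(-18)**2)*(810 + 2613) + 2692361) - 642347 = (-5/9*324*3423 + 2692361) - 642347 = (-180*3423 + 2692361) - 642347 = (-616140 + 2692361) - 642347 = 2076221 - 642347 = 1433874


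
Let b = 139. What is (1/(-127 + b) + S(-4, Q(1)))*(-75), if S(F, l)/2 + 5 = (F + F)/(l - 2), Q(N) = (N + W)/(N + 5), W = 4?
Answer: -7975/28 ≈ -284.82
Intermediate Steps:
Q(N) = (4 + N)/(5 + N) (Q(N) = (N + 4)/(N + 5) = (4 + N)/(5 + N))
S(F, l) = -10 + 4*F/(-2 + l) (S(F, l) = -10 + 2*((F + F)/(l - 2)) = -10 + 2*((2*F)/(-2 + l)) = -10 + 2*(2*F/(-2 + l)) = -10 + 4*F/(-2 + l))
(1/(-127 + b) + S(-4, Q(1)))*(-75) = (1/(-127 + 139) + 2*(10 - 5*(4 + 1)/(5 + 1) + 2*(-4))/(-2 + (4 + 1)/(5 + 1)))*(-75) = (1/12 + 2*(10 - 5*5/6 - 8)/(-2 + 5/6))*(-75) = (1/12 + 2*(10 - 25/6 - 8)/(-7/6))*(-75) = (1/12 + 2*(-6/7)*(-13/6))*(-75) = (1/12 + 26/7)*(-75) = (319/84)*(-75) = -7975/28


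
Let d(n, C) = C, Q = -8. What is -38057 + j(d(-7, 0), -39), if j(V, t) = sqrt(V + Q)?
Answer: -38057 + 2*I*sqrt(2) ≈ -38057.0 + 2.8284*I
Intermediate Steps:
j(V, t) = sqrt(-8 + V) (j(V, t) = sqrt(V - 8) = sqrt(-8 + V))
-38057 + j(d(-7, 0), -39) = -38057 + sqrt(-8 + 0) = -38057 + sqrt(-8) = -38057 + 2*I*sqrt(2)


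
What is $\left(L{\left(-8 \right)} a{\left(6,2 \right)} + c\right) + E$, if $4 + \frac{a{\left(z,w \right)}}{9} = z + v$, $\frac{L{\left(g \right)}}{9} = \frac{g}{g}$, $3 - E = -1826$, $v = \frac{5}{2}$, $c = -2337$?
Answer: $- \frac{287}{2} \approx -143.5$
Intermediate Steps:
$v = \frac{5}{2}$ ($v = 5 \cdot \frac{1}{2} = \frac{5}{2} \approx 2.5$)
$E = 1829$ ($E = 3 - -1826 = 3 + 1826 = 1829$)
$L{\left(g \right)} = 9$ ($L{\left(g \right)} = 9 \frac{g}{g} = 9 \cdot 1 = 9$)
$a{\left(z,w \right)} = - \frac{27}{2} + 9 z$ ($a{\left(z,w \right)} = -36 + 9 \left(z + \frac{5}{2}\right) = -36 + 9 \left(\frac{5}{2} + z\right) = -36 + \left(\frac{45}{2} + 9 z\right) = - \frac{27}{2} + 9 z$)
$\left(L{\left(-8 \right)} a{\left(6,2 \right)} + c\right) + E = \left(9 \left(- \frac{27}{2} + 9 \cdot 6\right) - 2337\right) + 1829 = \left(9 \left(- \frac{27}{2} + 54\right) - 2337\right) + 1829 = \left(9 \cdot \frac{81}{2} - 2337\right) + 1829 = \left(\frac{729}{2} - 2337\right) + 1829 = - \frac{3945}{2} + 1829 = - \frac{287}{2}$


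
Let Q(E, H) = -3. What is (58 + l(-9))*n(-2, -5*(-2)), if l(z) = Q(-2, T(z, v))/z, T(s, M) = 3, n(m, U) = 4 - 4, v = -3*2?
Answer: 0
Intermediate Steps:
v = -6
n(m, U) = 0
l(z) = -3/z
(58 + l(-9))*n(-2, -5*(-2)) = (58 - 3/(-9))*0 = (58 - 3*(-⅑))*0 = (58 + ⅓)*0 = (175/3)*0 = 0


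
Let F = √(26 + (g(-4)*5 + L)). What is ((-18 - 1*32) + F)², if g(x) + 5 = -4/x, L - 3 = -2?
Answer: (50 - √7)² ≈ 2242.4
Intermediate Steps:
L = 1 (L = 3 - 2 = 1)
g(x) = -5 - 4/x
F = √7 (F = √(26 + ((-5 - 4/(-4))*5 + 1)) = √(26 + ((-5 - 4*(-¼))*5 + 1)) = √(26 + ((-5 + 1)*5 + 1)) = √(26 + (-4*5 + 1)) = √(26 + (-20 + 1)) = √(26 - 19) = √7 ≈ 2.6458)
((-18 - 1*32) + F)² = ((-18 - 1*32) + √7)² = ((-18 - 32) + √7)² = (-50 + √7)²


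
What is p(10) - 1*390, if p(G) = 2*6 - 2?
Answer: -380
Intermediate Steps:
p(G) = 10 (p(G) = 12 - 2 = 10)
p(10) - 1*390 = 10 - 1*390 = 10 - 390 = -380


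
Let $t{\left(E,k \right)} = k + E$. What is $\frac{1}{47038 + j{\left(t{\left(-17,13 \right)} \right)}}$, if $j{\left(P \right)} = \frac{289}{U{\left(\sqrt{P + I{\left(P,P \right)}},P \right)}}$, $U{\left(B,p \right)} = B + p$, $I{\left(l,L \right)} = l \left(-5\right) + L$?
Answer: $\frac{62332}{2913875147} + \frac{578 \sqrt{3}}{8741625441} \approx 2.1506 \cdot 10^{-5}$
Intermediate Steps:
$I{\left(l,L \right)} = L - 5 l$ ($I{\left(l,L \right)} = - 5 l + L = L - 5 l$)
$t{\left(E,k \right)} = E + k$
$j{\left(P \right)} = \frac{289}{P + \sqrt{3} \sqrt{- P}}$ ($j{\left(P \right)} = \frac{289}{\sqrt{P + \left(P - 5 P\right)} + P} = \frac{289}{\sqrt{P - 4 P} + P} = \frac{289}{\sqrt{- 3 P} + P} = \frac{289}{\sqrt{3} \sqrt{- P} + P} = \frac{289}{P + \sqrt{3} \sqrt{- P}}$)
$\frac{1}{47038 + j{\left(t{\left(-17,13 \right)} \right)}} = \frac{1}{47038 + \frac{289}{\left(-17 + 13\right) + \sqrt{3} \sqrt{- (-17 + 13)}}} = \frac{1}{47038 + \frac{289}{-4 + \sqrt{3} \sqrt{\left(-1\right) \left(-4\right)}}} = \frac{1}{47038 + \frac{289}{-4 + \sqrt{3} \sqrt{4}}} = \frac{1}{47038 + \frac{289}{-4 + \sqrt{3} \cdot 2}} = \frac{1}{47038 + \frac{289}{-4 + 2 \sqrt{3}}}$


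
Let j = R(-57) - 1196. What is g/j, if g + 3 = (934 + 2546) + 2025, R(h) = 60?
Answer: -2751/568 ≈ -4.8433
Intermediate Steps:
g = 5502 (g = -3 + ((934 + 2546) + 2025) = -3 + (3480 + 2025) = -3 + 5505 = 5502)
j = -1136 (j = 60 - 1196 = -1136)
g/j = 5502/(-1136) = 5502*(-1/1136) = -2751/568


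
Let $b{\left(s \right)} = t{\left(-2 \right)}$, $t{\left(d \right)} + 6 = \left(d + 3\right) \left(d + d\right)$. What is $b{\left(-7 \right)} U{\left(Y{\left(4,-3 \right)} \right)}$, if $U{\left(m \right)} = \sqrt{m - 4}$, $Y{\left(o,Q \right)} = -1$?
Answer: $- 10 i \sqrt{5} \approx - 22.361 i$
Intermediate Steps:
$t{\left(d \right)} = -6 + 2 d \left(3 + d\right)$ ($t{\left(d \right)} = -6 + \left(d + 3\right) \left(d + d\right) = -6 + \left(3 + d\right) 2 d = -6 + 2 d \left(3 + d\right)$)
$U{\left(m \right)} = \sqrt{-4 + m}$ ($U{\left(m \right)} = \sqrt{m - 4} = \sqrt{-4 + m}$)
$b{\left(s \right)} = -10$ ($b{\left(s \right)} = -6 + 2 \left(-2\right)^{2} + 6 \left(-2\right) = -6 + 2 \cdot 4 - 12 = -6 + 8 - 12 = -10$)
$b{\left(-7 \right)} U{\left(Y{\left(4,-3 \right)} \right)} = - 10 \sqrt{-4 - 1} = - 10 \sqrt{-5} = - 10 i \sqrt{5}$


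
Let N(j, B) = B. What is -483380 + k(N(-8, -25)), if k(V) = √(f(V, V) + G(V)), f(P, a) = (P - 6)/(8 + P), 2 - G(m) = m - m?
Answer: -483380 + √1105/17 ≈ -4.8338e+5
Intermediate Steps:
G(m) = 2 (G(m) = 2 - (m - m) = 2 - 1*0 = 2 + 0 = 2)
f(P, a) = (-6 + P)/(8 + P)
k(V) = √(2 + (-6 + V)/(8 + V)) (k(V) = √((-6 + V)/(8 + V) + 2) = √(2 + (-6 + V)/(8 + V)))
-483380 + k(N(-8, -25)) = -483380 + √((10 + 3*(-25))/(8 - 25)) = -483380 + √((10 - 75)/(-17)) = -483380 + √(-1/17*(-65)) = -483380 + √(65/17) = -483380 + √1105/17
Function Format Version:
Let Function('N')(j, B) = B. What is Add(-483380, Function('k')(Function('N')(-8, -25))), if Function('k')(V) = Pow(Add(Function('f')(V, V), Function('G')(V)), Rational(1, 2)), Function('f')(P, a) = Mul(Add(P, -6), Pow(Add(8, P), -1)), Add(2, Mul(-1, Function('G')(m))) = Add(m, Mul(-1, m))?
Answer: Add(-483380, Mul(Rational(1, 17), Pow(1105, Rational(1, 2)))) ≈ -4.8338e+5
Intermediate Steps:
Function('G')(m) = 2 (Function('G')(m) = Add(2, Mul(-1, Add(m, Mul(-1, m)))) = Add(2, Mul(-1, 0)) = Add(2, 0) = 2)
Function('f')(P, a) = Mul(Pow(Add(8, P), -1), Add(-6, P)) (Function('f')(P, a) = Mul(Add(-6, P), Pow(Add(8, P), -1)) = Mul(Pow(Add(8, P), -1), Add(-6, P)))
Function('k')(V) = Pow(Add(2, Mul(Pow(Add(8, V), -1), Add(-6, V))), Rational(1, 2)) (Function('k')(V) = Pow(Add(Mul(Pow(Add(8, V), -1), Add(-6, V)), 2), Rational(1, 2)) = Pow(Add(2, Mul(Pow(Add(8, V), -1), Add(-6, V))), Rational(1, 2)))
Add(-483380, Function('k')(Function('N')(-8, -25))) = Add(-483380, Pow(Mul(Pow(Add(8, -25), -1), Add(10, Mul(3, -25))), Rational(1, 2))) = Add(-483380, Pow(Mul(Pow(-17, -1), Add(10, -75)), Rational(1, 2))) = Add(-483380, Pow(Mul(Rational(-1, 17), -65), Rational(1, 2))) = Add(-483380, Pow(Rational(65, 17), Rational(1, 2))) = Add(-483380, Mul(Rational(1, 17), Pow(1105, Rational(1, 2))))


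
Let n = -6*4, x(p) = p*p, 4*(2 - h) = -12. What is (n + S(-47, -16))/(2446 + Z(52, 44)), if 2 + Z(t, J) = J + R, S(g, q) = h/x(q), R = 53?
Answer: -877/92928 ≈ -0.0094374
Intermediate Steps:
h = 5 (h = 2 - ¼*(-12) = 2 + 3 = 5)
x(p) = p²
S(g, q) = 5/q² (S(g, q) = 5/(q²) = 5/q²)
Z(t, J) = 51 + J (Z(t, J) = -2 + (J + 53) = -2 + (53 + J) = 51 + J)
n = -24
(n + S(-47, -16))/(2446 + Z(52, 44)) = (-24 + 5/(-16)²)/(2446 + (51 + 44)) = (-24 + 5*(1/256))/(2446 + 95) = (-24 + 5/256)/2541 = -6139/256*1/2541 = -877/92928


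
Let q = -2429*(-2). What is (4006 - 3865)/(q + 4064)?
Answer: 47/2974 ≈ 0.015804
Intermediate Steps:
q = 4858
(4006 - 3865)/(q + 4064) = (4006 - 3865)/(4858 + 4064) = 141/8922 = 141*(1/8922) = 47/2974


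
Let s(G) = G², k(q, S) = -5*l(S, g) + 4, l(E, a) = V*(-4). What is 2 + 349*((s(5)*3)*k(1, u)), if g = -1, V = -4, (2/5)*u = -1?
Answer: -1989298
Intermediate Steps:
u = -5/2 (u = (5/2)*(-1) = -5/2 ≈ -2.5000)
l(E, a) = 16 (l(E, a) = -4*(-4) = 16)
k(q, S) = -76 (k(q, S) = -5*16 + 4 = -80 + 4 = -76)
2 + 349*((s(5)*3)*k(1, u)) = 2 + 349*((5²*3)*(-76)) = 2 + 349*((25*3)*(-76)) = 2 + 349*(75*(-76)) = 2 + 349*(-5700) = 2 - 1989300 = -1989298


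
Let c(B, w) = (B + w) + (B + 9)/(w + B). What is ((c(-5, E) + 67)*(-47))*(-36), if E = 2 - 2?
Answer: 517752/5 ≈ 1.0355e+5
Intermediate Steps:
E = 0
c(B, w) = B + w + (9 + B)/(B + w) (c(B, w) = (B + w) + (9 + B)/(B + w) = B + w + (9 + B)/(B + w))
((c(-5, E) + 67)*(-47))*(-36) = (((9 - 5 + (-5)² + 0² + 2*(-5)*0)/(-5 + 0) + 67)*(-47))*(-36) = (((9 - 5 + 25 + 0 + 0)/(-5) + 67)*(-47))*(-36) = ((-⅕*29 + 67)*(-47))*(-36) = ((-29/5 + 67)*(-47))*(-36) = ((306/5)*(-47))*(-36) = -14382/5*(-36) = 517752/5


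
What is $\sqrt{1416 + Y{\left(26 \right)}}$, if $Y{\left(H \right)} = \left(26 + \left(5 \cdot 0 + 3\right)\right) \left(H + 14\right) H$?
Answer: $2 \sqrt{7894} \approx 177.7$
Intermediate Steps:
$Y{\left(H \right)} = H \left(406 + 29 H\right)$ ($Y{\left(H \right)} = \left(26 + \left(0 + 3\right)\right) \left(14 + H\right) H = \left(26 + 3\right) \left(14 + H\right) H = 29 \left(14 + H\right) H = \left(406 + 29 H\right) H = H \left(406 + 29 H\right)$)
$\sqrt{1416 + Y{\left(26 \right)}} = \sqrt{1416 + 29 \cdot 26 \left(14 + 26\right)} = \sqrt{1416 + 29 \cdot 26 \cdot 40} = \sqrt{1416 + 30160} = \sqrt{31576} = 2 \sqrt{7894}$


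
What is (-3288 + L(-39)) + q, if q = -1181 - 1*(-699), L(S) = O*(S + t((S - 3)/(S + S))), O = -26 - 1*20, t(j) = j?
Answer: -26010/13 ≈ -2000.8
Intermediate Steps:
O = -46 (O = -26 - 20 = -46)
L(S) = -46*S - 23*(-3 + S)/S (L(S) = -46*(S + (S - 3)/(S + S)) = -46*(S + (-3 + S)/((2*S))) = -46*(S + (-3 + S)*(1/(2*S))) = -46*(S + (-3 + S)/(2*S)) = -46*S - 23*(-3 + S)/S)
q = -482 (q = -1181 + 699 = -482)
(-3288 + L(-39)) + q = (-3288 + (-23 - 46*(-39) + 69/(-39))) - 482 = (-3288 + (-23 + 1794 + 69*(-1/39))) - 482 = (-3288 + (-23 + 1794 - 23/13)) - 482 = (-3288 + 23000/13) - 482 = -19744/13 - 482 = -26010/13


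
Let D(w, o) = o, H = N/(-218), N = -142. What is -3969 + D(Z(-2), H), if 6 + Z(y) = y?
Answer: -432550/109 ≈ -3968.3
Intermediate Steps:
Z(y) = -6 + y
H = 71/109 (H = -142/(-218) = -142*(-1/218) = 71/109 ≈ 0.65138)
-3969 + D(Z(-2), H) = -3969 + 71/109 = -432550/109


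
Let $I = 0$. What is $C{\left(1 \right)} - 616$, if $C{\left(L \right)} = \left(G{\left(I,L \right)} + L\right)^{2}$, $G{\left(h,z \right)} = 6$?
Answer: $-567$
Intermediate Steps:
$C{\left(L \right)} = \left(6 + L\right)^{2}$
$C{\left(1 \right)} - 616 = \left(6 + 1\right)^{2} - 616 = 7^{2} - 616 = 49 - 616 = -567$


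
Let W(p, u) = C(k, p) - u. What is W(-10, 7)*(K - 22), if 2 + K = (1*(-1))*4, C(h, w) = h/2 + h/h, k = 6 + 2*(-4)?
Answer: 196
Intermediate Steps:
k = -2 (k = 6 - 8 = -2)
C(h, w) = 1 + h/2 (C(h, w) = h*(½) + 1 = h/2 + 1 = 1 + h/2)
W(p, u) = -u (W(p, u) = (1 + (½)*(-2)) - u = (1 - 1) - u = 0 - u = -u)
K = -6 (K = -2 + (1*(-1))*4 = -2 - 1*4 = -2 - 4 = -6)
W(-10, 7)*(K - 22) = (-1*7)*(-6 - 22) = -7*(-28) = 196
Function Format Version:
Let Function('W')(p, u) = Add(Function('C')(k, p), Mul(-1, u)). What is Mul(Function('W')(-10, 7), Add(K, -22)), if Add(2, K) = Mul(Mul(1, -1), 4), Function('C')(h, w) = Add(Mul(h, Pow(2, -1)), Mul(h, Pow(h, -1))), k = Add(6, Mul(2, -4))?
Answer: 196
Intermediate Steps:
k = -2 (k = Add(6, -8) = -2)
Function('C')(h, w) = Add(1, Mul(Rational(1, 2), h)) (Function('C')(h, w) = Add(Mul(h, Rational(1, 2)), 1) = Add(Mul(Rational(1, 2), h), 1) = Add(1, Mul(Rational(1, 2), h)))
Function('W')(p, u) = Mul(-1, u) (Function('W')(p, u) = Add(Add(1, Mul(Rational(1, 2), -2)), Mul(-1, u)) = Add(Add(1, -1), Mul(-1, u)) = Add(0, Mul(-1, u)) = Mul(-1, u))
K = -6 (K = Add(-2, Mul(Mul(1, -1), 4)) = Add(-2, Mul(-1, 4)) = Add(-2, -4) = -6)
Mul(Function('W')(-10, 7), Add(K, -22)) = Mul(Mul(-1, 7), Add(-6, -22)) = Mul(-7, -28) = 196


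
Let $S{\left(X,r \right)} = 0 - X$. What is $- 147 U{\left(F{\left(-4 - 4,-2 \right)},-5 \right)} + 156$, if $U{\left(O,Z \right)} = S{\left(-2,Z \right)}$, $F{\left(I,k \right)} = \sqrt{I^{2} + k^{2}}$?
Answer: $-138$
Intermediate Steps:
$S{\left(X,r \right)} = - X$
$U{\left(O,Z \right)} = 2$ ($U{\left(O,Z \right)} = \left(-1\right) \left(-2\right) = 2$)
$- 147 U{\left(F{\left(-4 - 4,-2 \right)},-5 \right)} + 156 = \left(-147\right) 2 + 156 = -294 + 156 = -138$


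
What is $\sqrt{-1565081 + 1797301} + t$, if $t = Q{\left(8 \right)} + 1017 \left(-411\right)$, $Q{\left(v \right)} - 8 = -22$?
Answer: $-418001 + 2 \sqrt{58055} \approx -4.1752 \cdot 10^{5}$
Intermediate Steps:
$Q{\left(v \right)} = -14$ ($Q{\left(v \right)} = 8 - 22 = -14$)
$t = -418001$ ($t = -14 + 1017 \left(-411\right) = -14 - 417987 = -418001$)
$\sqrt{-1565081 + 1797301} + t = \sqrt{-1565081 + 1797301} - 418001 = \sqrt{232220} - 418001 = 2 \sqrt{58055} - 418001 = -418001 + 2 \sqrt{58055}$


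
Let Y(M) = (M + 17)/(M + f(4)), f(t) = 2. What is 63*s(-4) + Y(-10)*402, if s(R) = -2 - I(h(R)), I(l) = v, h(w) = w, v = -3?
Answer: -1155/4 ≈ -288.75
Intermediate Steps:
I(l) = -3
Y(M) = (17 + M)/(2 + M) (Y(M) = (M + 17)/(M + 2) = (17 + M)/(2 + M))
s(R) = 1 (s(R) = -2 - 1*(-3) = -2 + 3 = 1)
63*s(-4) + Y(-10)*402 = 63*1 + ((17 - 10)/(2 - 10))*402 = 63 + (7/(-8))*402 = 63 - 1/8*7*402 = 63 - 7/8*402 = 63 - 1407/4 = -1155/4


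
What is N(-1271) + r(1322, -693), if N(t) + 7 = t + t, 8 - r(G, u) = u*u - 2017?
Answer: -480773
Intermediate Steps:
r(G, u) = 2025 - u² (r(G, u) = 8 - (u*u - 2017) = 8 - (u² - 2017) = 8 - (-2017 + u²) = 8 + (2017 - u²) = 2025 - u²)
N(t) = -7 + 2*t (N(t) = -7 + (t + t) = -7 + 2*t)
N(-1271) + r(1322, -693) = (-7 + 2*(-1271)) + (2025 - 1*(-693)²) = (-7 - 2542) + (2025 - 1*480249) = -2549 + (2025 - 480249) = -2549 - 478224 = -480773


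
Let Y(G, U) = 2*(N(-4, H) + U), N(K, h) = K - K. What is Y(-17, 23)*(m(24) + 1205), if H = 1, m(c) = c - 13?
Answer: 55936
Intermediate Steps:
m(c) = -13 + c
N(K, h) = 0
Y(G, U) = 2*U (Y(G, U) = 2*(0 + U) = 2*U)
Y(-17, 23)*(m(24) + 1205) = (2*23)*((-13 + 24) + 1205) = 46*(11 + 1205) = 46*1216 = 55936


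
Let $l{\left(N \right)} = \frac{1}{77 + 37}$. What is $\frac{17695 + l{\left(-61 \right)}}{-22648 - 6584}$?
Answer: $- \frac{2017231}{3332448} \approx -0.60533$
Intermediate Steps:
$l{\left(N \right)} = \frac{1}{114}$
$\frac{17695 + l{\left(-61 \right)}}{-22648 - 6584} = \frac{17695 + \frac{1}{114}}{-22648 - 6584} = \frac{2017231}{114 \left(-29232\right)} = \frac{2017231}{114} \left(- \frac{1}{29232}\right) = - \frac{2017231}{3332448}$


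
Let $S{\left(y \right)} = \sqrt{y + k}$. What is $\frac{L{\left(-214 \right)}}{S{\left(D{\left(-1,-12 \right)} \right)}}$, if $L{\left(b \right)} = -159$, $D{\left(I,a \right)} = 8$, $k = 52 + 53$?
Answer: $- \frac{159 \sqrt{113}}{113} \approx -14.957$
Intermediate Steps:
$k = 105$
$S{\left(y \right)} = \sqrt{105 + y}$ ($S{\left(y \right)} = \sqrt{y + 105} = \sqrt{105 + y}$)
$\frac{L{\left(-214 \right)}}{S{\left(D{\left(-1,-12 \right)} \right)}} = - \frac{159}{\sqrt{105 + 8}} = - \frac{159}{\sqrt{113}} = - 159 \frac{\sqrt{113}}{113} = - \frac{159 \sqrt{113}}{113}$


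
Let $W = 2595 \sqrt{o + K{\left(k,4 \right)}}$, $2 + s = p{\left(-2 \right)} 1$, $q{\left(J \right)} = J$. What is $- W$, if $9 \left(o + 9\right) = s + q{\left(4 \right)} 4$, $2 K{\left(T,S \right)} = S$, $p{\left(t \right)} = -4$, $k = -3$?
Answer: $- 865 i \sqrt{53} \approx - 6297.3 i$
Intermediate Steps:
$K{\left(T,S \right)} = \frac{S}{2}$
$s = -6$ ($s = -2 - 4 = -6$)
$o = - \frac{71}{9}$ ($o = -9 + \frac{-6 + 4 \cdot 4}{9} = -9 + \frac{-6 + 16}{9} = -9 + \frac{1}{9} \cdot 10 = -9 + \frac{10}{9} = - \frac{71}{9} \approx -7.8889$)
$W = 865 i \sqrt{53}$ ($W = 2595 \sqrt{- \frac{71}{9} + \frac{1}{2} \cdot 4} = 2595 \sqrt{- \frac{71}{9} + 2} = 2595 \sqrt{- \frac{53}{9}} = 2595 \frac{i \sqrt{53}}{3} = 865 i \sqrt{53} \approx 6297.3 i$)
$- W = - 865 i \sqrt{53}$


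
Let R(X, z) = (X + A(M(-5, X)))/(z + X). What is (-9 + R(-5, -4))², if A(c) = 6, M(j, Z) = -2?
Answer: 6724/81 ≈ 83.012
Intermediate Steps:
R(X, z) = (6 + X)/(X + z) (R(X, z) = (X + 6)/(z + X) = (6 + X)/(X + z))
(-9 + R(-5, -4))² = (-9 + (6 - 5)/(-5 - 4))² = (-9 + 1/(-9))² = (-9 - ⅑*1)² = (-9 - ⅑)² = (-82/9)² = 6724/81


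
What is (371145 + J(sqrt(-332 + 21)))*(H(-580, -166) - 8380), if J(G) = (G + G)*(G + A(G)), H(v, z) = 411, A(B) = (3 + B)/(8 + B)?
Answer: 7969*(-370529*sqrt(311) + 2963562*I)/(sqrt(311) - 8*I) ≈ -2.9526e+9 - 2.5109e+5*I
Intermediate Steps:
A(B) = (3 + B)/(8 + B)
J(G) = 2*G*(G + (3 + G)/(8 + G)) (J(G) = (G + G)*(G + (3 + G)/(8 + G)) = (2*G)*(G + (3 + G)/(8 + G)) = 2*G*(G + (3 + G)/(8 + G)))
(371145 + J(sqrt(-332 + 21)))*(H(-580, -166) - 8380) = (371145 + 2*sqrt(-332 + 21)*(3 + sqrt(-332 + 21) + sqrt(-332 + 21)*(8 + sqrt(-332 + 21)))/(8 + sqrt(-332 + 21)))*(411 - 8380) = (371145 + 2*sqrt(-311)*(3 + sqrt(-311) + sqrt(-311)*(8 + sqrt(-311)))/(8 + sqrt(-311)))*(-7969) = (371145 + 2*(I*sqrt(311))*(3 + I*sqrt(311) + (I*sqrt(311))*(8 + I*sqrt(311)))/(8 + I*sqrt(311)))*(-7969) = (371145 + 2*(I*sqrt(311))*(3 + I*sqrt(311) + I*sqrt(311)*(8 + I*sqrt(311)))/(8 + I*sqrt(311)))*(-7969) = (371145 + 2*I*sqrt(311)*(3 + I*sqrt(311) + I*sqrt(311)*(8 + I*sqrt(311)))/(8 + I*sqrt(311)))*(-7969) = -2957654505 - 15938*I*sqrt(311)*(3 + I*sqrt(311) + I*sqrt(311)*(8 + I*sqrt(311)))/(8 + I*sqrt(311))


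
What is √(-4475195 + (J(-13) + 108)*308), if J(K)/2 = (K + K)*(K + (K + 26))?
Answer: I*√4441931 ≈ 2107.6*I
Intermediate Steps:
J(K) = 4*K*(26 + 2*K) (J(K) = 2*((K + K)*(K + (K + 26))) = 2*((2*K)*(K + (26 + K))) = 2*((2*K)*(26 + 2*K)) = 2*(2*K*(26 + 2*K)) = 4*K*(26 + 2*K))
√(-4475195 + (J(-13) + 108)*308) = √(-4475195 + (8*(-13)*(13 - 13) + 108)*308) = √(-4475195 + (8*(-13)*0 + 108)*308) = √(-4475195 + (0 + 108)*308) = √(-4475195 + 108*308) = √(-4475195 + 33264) = √(-4441931) = I*√4441931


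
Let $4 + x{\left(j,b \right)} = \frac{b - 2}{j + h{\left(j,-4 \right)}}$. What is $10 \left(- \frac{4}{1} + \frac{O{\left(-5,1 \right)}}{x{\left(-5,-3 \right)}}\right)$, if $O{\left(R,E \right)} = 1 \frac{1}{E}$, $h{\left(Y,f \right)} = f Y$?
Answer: $- \frac{550}{13} \approx -42.308$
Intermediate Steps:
$h{\left(Y,f \right)} = Y f$
$O{\left(R,E \right)} = \frac{1}{E}$
$x{\left(j,b \right)} = -4 - \frac{-2 + b}{3 j}$ ($x{\left(j,b \right)} = -4 + \frac{b - 2}{j + j \left(-4\right)} = -4 + \frac{-2 + b}{j - 4 j} = -4 + \frac{-2 + b}{\left(-3\right) j} = -4 + \left(-2 + b\right) \left(- \frac{1}{3 j}\right) = -4 - \frac{-2 + b}{3 j}$)
$10 \left(- \frac{4}{1} + \frac{O{\left(-5,1 \right)}}{x{\left(-5,-3 \right)}}\right) = 10 \left(- \frac{4}{1} + \frac{1}{1 \frac{2 - -3 - -60}{3 \left(-5\right)}}\right) = 10 \left(\left(-4\right) 1 + 1 \frac{1}{\frac{1}{3} \left(- \frac{1}{5}\right) \left(2 + 3 + 60\right)}\right) = 10 \left(-4 + 1 \frac{1}{\frac{1}{3} \left(- \frac{1}{5}\right) 65}\right) = 10 \left(-4 + 1 \frac{1}{- \frac{13}{3}}\right) = 10 \left(-4 + 1 \left(- \frac{3}{13}\right)\right) = 10 \left(-4 - \frac{3}{13}\right) = 10 \left(- \frac{55}{13}\right) = - \frac{550}{13}$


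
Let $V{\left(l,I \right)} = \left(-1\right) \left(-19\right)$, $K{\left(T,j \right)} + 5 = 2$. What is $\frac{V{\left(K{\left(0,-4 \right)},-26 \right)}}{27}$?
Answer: $\frac{19}{27} \approx 0.7037$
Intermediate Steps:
$K{\left(T,j \right)} = -3$ ($K{\left(T,j \right)} = -5 + 2 = -3$)
$V{\left(l,I \right)} = 19$
$\frac{V{\left(K{\left(0,-4 \right)},-26 \right)}}{27} = \frac{19}{27}$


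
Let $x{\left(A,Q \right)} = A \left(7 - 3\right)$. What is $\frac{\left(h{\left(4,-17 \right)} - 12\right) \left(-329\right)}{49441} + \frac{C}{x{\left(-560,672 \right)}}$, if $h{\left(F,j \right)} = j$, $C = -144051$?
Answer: $\frac{145783619}{2260160} \approx 64.501$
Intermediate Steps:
$x{\left(A,Q \right)} = 4 A$ ($x{\left(A,Q \right)} = A 4 = 4 A$)
$\frac{\left(h{\left(4,-17 \right)} - 12\right) \left(-329\right)}{49441} + \frac{C}{x{\left(-560,672 \right)}} = \frac{\left(-17 - 12\right) \left(-329\right)}{49441} - \frac{144051}{4 \left(-560\right)} = \left(-29\right) \left(-329\right) \frac{1}{49441} - \frac{144051}{-2240} = 9541 \cdot \frac{1}{49441} - - \frac{144051}{2240} = \frac{1363}{7063} + \frac{144051}{2240} = \frac{145783619}{2260160}$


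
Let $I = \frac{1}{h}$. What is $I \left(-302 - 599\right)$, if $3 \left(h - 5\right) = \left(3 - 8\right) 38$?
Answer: $\frac{2703}{175} \approx 15.446$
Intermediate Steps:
$h = - \frac{175}{3}$ ($h = 5 + \frac{\left(3 - 8\right) 38}{3} = 5 + \frac{\left(-5\right) 38}{3} = 5 + \frac{1}{3} \left(-190\right) = 5 - \frac{190}{3} = - \frac{175}{3} \approx -58.333$)
$I = - \frac{3}{175}$ ($I = \frac{1}{- \frac{175}{3}} = - \frac{3}{175} \approx -0.017143$)
$I \left(-302 - 599\right) = - \frac{3 \left(-302 - 599\right)}{175} = \left(- \frac{3}{175}\right) \left(-901\right) = \frac{2703}{175}$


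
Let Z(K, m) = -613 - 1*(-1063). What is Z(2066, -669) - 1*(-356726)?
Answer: 357176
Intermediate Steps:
Z(K, m) = 450 (Z(K, m) = -613 + 1063 = 450)
Z(2066, -669) - 1*(-356726) = 450 - 1*(-356726) = 450 + 356726 = 357176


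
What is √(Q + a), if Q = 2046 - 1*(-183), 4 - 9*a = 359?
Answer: √19706/3 ≈ 46.793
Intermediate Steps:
a = -355/9 (a = 4/9 - ⅑*359 = 4/9 - 359/9 = -355/9 ≈ -39.444)
Q = 2229 (Q = 2046 + 183 = 2229)
√(Q + a) = √(2229 - 355/9) = √(19706/9) = √19706/3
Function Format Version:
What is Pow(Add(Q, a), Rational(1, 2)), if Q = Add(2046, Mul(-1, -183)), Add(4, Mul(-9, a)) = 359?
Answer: Mul(Rational(1, 3), Pow(19706, Rational(1, 2))) ≈ 46.793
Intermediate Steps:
a = Rational(-355, 9) (a = Add(Rational(4, 9), Mul(Rational(-1, 9), 359)) = Add(Rational(4, 9), Rational(-359, 9)) = Rational(-355, 9) ≈ -39.444)
Q = 2229 (Q = Add(2046, 183) = 2229)
Pow(Add(Q, a), Rational(1, 2)) = Pow(Add(2229, Rational(-355, 9)), Rational(1, 2)) = Pow(Rational(19706, 9), Rational(1, 2)) = Mul(Rational(1, 3), Pow(19706, Rational(1, 2)))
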